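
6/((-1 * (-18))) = 1/3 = 0.33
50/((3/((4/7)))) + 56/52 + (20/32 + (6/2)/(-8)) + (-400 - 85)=-517771/1092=-474.15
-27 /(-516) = 9 /172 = 0.05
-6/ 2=-3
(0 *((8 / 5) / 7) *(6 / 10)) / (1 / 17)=0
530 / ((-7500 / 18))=-159 / 125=-1.27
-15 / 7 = -2.14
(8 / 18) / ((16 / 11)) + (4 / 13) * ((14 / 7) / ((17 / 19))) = 7903 / 7956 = 0.99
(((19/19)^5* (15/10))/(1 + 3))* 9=27/8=3.38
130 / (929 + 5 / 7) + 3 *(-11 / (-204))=33367 / 110636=0.30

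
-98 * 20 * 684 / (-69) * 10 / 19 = 235200 / 23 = 10226.09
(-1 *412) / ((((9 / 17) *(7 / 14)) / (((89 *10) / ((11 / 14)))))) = -1763027.07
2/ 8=1/ 4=0.25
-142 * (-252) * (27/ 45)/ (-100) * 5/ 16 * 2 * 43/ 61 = -577017/ 6100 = -94.59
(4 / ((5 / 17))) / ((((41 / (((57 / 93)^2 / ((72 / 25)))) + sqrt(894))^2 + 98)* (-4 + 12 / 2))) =2269235924571179875 / 32122350010205514231784 -922246285978125* sqrt(894) / 2072409678077775111728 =0.00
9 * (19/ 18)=19/ 2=9.50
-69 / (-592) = 69 / 592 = 0.12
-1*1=-1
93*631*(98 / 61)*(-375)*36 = -77637609000 / 61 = -1272747688.52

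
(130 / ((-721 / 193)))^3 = -15794358229000 / 374805361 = -42140.16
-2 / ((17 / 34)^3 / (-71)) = 1136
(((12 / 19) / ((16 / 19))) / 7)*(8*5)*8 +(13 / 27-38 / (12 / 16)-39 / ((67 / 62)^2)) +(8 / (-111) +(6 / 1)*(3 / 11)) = -16482031213 / 345307347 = -47.73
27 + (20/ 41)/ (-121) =133927/ 4961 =27.00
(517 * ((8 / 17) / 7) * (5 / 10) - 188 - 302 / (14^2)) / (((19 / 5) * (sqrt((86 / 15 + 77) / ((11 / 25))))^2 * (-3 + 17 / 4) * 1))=-18930318 / 98206535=-0.19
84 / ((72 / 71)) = 497 / 6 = 82.83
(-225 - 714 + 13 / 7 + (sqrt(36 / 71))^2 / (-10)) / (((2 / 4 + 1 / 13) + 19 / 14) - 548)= 15138019 / 8820330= 1.72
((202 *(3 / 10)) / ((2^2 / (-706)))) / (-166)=106959 / 1660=64.43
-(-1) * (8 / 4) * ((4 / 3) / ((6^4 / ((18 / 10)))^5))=0.00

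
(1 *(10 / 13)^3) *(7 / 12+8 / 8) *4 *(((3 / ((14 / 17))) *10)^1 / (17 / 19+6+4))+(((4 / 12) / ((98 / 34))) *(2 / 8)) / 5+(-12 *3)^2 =581904189401 / 445683420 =1305.64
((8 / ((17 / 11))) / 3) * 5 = 440 / 51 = 8.63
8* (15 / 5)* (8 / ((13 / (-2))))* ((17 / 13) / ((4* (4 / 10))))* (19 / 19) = -4080 / 169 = -24.14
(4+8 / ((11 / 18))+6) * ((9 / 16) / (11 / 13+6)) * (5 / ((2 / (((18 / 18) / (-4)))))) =-74295 / 62656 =-1.19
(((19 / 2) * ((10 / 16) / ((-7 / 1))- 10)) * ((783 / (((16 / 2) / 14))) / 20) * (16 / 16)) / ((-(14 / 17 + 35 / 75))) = 428680755 / 84224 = 5089.77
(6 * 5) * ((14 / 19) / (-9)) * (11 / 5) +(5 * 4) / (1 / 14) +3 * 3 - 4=15937 / 57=279.60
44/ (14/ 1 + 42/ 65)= 715/ 238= 3.00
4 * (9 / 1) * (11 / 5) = 79.20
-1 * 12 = -12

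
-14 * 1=-14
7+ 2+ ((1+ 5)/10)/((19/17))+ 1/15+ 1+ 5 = 4447/285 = 15.60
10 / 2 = 5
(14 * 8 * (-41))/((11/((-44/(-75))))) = -18368/75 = -244.91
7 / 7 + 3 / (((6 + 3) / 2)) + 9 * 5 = 140 / 3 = 46.67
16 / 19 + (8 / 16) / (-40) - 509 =-772419 / 1520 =-508.17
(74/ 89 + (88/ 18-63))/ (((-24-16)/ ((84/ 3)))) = 321167/ 8010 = 40.10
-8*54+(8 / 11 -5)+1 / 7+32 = -31118 / 77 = -404.13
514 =514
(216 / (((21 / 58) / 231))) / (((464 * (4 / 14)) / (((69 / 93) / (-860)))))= -47817 / 53320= -0.90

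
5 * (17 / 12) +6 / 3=9.08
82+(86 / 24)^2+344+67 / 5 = 325613 / 720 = 452.24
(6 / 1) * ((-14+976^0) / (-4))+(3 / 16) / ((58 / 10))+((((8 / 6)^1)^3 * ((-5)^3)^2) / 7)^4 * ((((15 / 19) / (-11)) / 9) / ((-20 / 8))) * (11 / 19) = 928000000012524132491088589 / 641200206980592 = 1447285870948.90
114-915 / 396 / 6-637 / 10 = 197663 / 3960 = 49.91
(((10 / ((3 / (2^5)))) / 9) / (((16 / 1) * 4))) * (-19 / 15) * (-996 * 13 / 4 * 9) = 20501 / 3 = 6833.67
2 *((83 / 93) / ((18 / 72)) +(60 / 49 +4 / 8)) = 10.59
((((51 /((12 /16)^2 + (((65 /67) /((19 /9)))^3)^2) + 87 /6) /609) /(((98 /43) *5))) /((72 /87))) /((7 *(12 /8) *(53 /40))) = 0.00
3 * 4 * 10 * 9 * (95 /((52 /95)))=2436750 /13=187442.31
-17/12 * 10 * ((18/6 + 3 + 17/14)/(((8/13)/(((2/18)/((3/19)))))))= -2120495/18144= -116.87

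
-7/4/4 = -7/16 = -0.44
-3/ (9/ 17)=-17/ 3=-5.67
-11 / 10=-1.10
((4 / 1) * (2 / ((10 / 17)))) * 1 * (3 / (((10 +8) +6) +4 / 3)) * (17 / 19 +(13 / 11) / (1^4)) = 66402 / 19855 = 3.34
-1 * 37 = -37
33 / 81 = 11 / 27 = 0.41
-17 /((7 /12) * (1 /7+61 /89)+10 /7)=-10591 /1191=-8.89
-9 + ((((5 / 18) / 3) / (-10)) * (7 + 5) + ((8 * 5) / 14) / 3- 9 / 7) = -85 / 9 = -9.44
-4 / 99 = -0.04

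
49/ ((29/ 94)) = 4606/ 29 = 158.83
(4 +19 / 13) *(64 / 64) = 71 / 13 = 5.46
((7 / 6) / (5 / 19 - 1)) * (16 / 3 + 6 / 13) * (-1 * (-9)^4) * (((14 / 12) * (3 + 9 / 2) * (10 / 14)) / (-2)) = -39129075 / 208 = -188120.55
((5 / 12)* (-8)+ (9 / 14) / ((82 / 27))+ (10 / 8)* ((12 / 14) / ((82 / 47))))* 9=-6477 / 287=-22.57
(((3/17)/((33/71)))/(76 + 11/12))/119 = 12/289289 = 0.00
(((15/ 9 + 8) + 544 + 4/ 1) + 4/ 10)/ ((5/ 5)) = 8371/ 15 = 558.07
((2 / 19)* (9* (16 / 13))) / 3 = 96 / 247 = 0.39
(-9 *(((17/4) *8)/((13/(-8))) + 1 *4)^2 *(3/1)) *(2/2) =-1306800/169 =-7732.54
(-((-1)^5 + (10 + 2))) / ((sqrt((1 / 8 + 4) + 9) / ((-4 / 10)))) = 44 * sqrt(210) / 525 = 1.21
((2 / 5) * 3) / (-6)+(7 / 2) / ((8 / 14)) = 237 / 40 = 5.92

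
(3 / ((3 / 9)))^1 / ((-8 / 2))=-2.25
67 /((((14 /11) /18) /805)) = 762795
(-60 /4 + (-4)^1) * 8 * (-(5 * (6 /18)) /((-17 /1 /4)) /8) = -380 /51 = -7.45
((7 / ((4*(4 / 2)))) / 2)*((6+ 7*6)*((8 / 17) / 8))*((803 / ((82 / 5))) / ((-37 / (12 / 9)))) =-56210 / 25789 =-2.18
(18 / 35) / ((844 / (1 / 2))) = 9 / 29540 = 0.00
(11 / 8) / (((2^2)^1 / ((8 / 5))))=11 / 20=0.55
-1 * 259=-259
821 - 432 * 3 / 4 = 497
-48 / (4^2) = -3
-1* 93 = -93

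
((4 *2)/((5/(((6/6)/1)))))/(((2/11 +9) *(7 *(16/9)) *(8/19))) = 0.03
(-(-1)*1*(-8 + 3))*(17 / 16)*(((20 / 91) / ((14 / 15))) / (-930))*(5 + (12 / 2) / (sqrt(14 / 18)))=2125 / 315952 + 3825*sqrt(7) / 1105832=0.02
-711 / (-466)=711 / 466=1.53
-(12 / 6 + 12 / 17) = -46 / 17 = -2.71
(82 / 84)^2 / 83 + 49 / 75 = 2433421 / 3660300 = 0.66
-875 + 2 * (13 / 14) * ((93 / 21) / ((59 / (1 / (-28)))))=-70829903 / 80948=-875.00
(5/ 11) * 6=30/ 11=2.73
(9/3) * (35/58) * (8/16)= 105/116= 0.91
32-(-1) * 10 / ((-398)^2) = 2534469 / 79202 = 32.00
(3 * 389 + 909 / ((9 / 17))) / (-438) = -1442 / 219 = -6.58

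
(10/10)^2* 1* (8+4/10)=42/5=8.40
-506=-506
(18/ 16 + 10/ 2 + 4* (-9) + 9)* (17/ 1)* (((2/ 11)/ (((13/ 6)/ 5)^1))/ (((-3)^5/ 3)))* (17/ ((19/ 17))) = 4102355/ 146718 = 27.96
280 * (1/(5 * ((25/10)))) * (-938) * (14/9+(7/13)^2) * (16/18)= -2359137536/68445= -34467.64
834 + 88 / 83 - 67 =63749 / 83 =768.06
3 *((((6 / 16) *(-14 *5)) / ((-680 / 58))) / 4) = 1827 / 1088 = 1.68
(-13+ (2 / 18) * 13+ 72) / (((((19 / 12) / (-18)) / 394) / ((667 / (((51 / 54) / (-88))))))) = 319696920576 / 19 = 16826153714.53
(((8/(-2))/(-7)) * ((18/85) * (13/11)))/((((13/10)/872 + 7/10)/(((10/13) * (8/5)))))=669696/2669051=0.25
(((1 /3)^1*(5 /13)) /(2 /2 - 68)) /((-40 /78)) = 1 /268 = 0.00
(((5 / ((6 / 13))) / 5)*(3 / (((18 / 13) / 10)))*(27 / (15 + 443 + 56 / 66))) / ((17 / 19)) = 1589445 / 514828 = 3.09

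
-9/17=-0.53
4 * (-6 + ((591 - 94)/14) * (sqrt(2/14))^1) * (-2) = 48 - 284 * sqrt(7)/7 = -59.34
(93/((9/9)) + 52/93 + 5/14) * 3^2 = 366837/434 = 845.25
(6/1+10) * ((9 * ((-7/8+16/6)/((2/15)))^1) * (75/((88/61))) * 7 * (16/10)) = 12393675/11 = 1126697.73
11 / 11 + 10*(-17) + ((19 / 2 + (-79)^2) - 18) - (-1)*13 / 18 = 54578 / 9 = 6064.22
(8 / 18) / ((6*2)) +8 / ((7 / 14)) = 16.04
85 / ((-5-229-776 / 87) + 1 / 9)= -22185 / 63373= -0.35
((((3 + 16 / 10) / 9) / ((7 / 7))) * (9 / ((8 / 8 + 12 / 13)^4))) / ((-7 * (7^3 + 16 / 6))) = -1970709 / 14177734375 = -0.00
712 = 712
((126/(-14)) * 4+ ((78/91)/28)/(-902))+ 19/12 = -2281724/66297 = -34.42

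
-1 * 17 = -17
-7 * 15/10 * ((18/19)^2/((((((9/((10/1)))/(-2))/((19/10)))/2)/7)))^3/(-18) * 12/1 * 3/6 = -3584673792/6859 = -522623.38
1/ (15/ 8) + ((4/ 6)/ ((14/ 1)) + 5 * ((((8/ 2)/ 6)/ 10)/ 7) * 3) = 76/ 105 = 0.72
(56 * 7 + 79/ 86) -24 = 31727/ 86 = 368.92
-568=-568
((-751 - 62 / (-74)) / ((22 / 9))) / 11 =-124902 / 4477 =-27.90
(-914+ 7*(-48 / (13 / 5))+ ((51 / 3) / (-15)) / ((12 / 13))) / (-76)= 2444033 / 177840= 13.74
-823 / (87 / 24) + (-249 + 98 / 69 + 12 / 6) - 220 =-1385921 / 2001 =-692.61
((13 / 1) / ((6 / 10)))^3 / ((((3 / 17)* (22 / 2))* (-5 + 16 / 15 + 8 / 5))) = -4668625 / 2079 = -2245.61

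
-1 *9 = -9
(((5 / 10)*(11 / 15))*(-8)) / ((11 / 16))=-64 / 15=-4.27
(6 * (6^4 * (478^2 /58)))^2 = 789158246164107264 /841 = 938357010896679.27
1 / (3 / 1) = 0.33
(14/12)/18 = 7/108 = 0.06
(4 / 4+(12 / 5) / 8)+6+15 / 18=122 / 15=8.13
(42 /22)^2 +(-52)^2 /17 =334681 /2057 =162.70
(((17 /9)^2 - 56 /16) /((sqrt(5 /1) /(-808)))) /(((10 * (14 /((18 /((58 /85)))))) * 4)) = -18887 * sqrt(5) /36540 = -1.16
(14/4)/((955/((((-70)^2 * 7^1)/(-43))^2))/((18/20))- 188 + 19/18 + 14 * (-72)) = -82354300/28116764549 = -0.00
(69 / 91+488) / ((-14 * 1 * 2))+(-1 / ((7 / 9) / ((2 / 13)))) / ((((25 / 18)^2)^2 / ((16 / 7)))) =-17494760477 / 995312500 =-17.58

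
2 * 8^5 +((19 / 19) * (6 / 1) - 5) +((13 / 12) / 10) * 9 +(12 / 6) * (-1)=2621439 / 40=65535.98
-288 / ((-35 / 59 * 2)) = 8496 / 35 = 242.74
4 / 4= 1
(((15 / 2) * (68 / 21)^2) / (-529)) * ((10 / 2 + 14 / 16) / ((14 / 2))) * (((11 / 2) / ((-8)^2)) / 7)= -747065 / 487729536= -0.00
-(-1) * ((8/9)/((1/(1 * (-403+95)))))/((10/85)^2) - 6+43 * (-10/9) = -178508/9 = -19834.22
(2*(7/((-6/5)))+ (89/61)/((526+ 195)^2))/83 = -1109860268/7895864949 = -0.14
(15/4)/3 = 5/4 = 1.25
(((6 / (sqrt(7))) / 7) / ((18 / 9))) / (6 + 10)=3 * sqrt(7) / 784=0.01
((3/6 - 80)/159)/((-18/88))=22/9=2.44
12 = 12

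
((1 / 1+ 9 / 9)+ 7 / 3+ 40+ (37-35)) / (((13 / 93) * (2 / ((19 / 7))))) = 81871 / 182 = 449.84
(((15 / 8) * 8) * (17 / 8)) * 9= 2295 / 8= 286.88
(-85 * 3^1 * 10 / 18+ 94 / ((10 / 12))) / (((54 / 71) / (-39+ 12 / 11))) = 4273277 / 2970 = 1438.81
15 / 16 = 0.94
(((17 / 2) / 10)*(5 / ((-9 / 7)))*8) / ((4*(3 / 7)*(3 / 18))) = -92.56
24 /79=0.30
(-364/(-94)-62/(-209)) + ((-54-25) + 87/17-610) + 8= -112170086/166991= -671.71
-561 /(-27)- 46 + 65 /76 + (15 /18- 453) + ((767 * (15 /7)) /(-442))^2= -2240916157 /4843062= -462.71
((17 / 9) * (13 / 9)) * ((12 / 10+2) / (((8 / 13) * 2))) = 2873 / 405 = 7.09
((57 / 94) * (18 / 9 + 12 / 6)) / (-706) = -57 / 16591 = -0.00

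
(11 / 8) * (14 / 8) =77 / 32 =2.41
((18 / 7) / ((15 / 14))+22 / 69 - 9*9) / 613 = -27007 / 211485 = -0.13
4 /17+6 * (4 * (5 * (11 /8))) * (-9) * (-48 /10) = 121180 /17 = 7128.24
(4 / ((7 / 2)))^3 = 512 / 343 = 1.49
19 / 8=2.38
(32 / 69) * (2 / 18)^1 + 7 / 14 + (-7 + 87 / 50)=-73099 / 15525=-4.71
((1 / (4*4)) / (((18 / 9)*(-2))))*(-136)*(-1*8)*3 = -51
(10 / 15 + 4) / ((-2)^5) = -7 / 48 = -0.15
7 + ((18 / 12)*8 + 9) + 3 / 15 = 141 / 5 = 28.20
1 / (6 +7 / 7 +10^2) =0.01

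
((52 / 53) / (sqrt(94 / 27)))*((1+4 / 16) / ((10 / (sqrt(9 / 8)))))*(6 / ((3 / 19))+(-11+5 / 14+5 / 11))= 501111*sqrt(141) / 3068912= 1.94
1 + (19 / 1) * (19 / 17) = 378 / 17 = 22.24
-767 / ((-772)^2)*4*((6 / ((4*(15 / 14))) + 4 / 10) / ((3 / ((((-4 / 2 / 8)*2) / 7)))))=2301 / 10429720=0.00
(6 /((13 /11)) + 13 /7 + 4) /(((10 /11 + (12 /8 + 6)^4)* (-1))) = -35024 /10138037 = -0.00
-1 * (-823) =823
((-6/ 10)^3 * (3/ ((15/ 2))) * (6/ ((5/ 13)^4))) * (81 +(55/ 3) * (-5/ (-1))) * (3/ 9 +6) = -10119505032/ 390625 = -25905.93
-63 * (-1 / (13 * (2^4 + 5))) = 0.23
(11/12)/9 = 11/108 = 0.10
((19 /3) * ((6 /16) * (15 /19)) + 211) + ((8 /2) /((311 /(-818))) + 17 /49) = 202.70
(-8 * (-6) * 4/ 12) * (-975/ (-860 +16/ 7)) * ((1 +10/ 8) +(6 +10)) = 498225/ 1501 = 331.93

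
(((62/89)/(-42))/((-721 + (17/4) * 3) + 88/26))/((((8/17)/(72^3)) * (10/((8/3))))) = 568249344/114174095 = 4.98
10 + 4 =14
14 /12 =7 /6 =1.17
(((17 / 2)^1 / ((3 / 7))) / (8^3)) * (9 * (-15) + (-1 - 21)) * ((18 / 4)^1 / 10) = -56049 / 20480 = -2.74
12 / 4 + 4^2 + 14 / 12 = 121 / 6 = 20.17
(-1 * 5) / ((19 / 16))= -80 / 19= -4.21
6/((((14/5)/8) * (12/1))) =10/7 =1.43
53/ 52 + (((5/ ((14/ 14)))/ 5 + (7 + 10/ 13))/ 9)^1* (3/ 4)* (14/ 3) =691/ 156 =4.43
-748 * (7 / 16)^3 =-64141 / 1024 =-62.64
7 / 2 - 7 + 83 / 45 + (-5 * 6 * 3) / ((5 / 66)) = -107069 / 90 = -1189.66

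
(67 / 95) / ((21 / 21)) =67 / 95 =0.71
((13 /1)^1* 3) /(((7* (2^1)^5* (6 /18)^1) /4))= 117 /56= 2.09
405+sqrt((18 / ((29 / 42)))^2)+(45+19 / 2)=28163 / 58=485.57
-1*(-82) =82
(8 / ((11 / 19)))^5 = 81136812032 / 161051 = 503795.77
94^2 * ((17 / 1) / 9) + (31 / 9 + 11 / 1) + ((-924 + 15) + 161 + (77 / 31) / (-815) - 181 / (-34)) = 41134519741 / 2577030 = 15961.99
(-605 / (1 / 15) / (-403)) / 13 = 9075 / 5239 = 1.73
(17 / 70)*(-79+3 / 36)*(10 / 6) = -16099 / 504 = -31.94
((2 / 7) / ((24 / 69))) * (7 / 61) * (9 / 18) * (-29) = -667 / 488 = -1.37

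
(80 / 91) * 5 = 400 / 91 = 4.40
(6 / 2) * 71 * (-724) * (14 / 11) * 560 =-1209022080 / 11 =-109911098.18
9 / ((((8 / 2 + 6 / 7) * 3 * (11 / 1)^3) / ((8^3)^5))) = 369435906932736 / 22627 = 16327215580.18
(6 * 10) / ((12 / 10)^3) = 625 / 18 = 34.72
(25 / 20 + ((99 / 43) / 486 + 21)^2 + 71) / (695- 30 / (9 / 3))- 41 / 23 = -43876643543 / 42472990710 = -1.03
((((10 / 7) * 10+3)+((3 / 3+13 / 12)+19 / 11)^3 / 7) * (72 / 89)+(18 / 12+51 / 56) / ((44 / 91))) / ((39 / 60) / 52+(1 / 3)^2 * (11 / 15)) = 90860855175 / 336660478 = 269.89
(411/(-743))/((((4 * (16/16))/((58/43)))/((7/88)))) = -0.01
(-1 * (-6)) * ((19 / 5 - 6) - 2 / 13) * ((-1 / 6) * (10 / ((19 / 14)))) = 4284 / 247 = 17.34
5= 5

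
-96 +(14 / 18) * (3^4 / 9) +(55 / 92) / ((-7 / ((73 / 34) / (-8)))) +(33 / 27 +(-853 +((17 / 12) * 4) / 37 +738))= -11817948637 / 58330944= -202.60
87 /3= 29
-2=-2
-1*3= -3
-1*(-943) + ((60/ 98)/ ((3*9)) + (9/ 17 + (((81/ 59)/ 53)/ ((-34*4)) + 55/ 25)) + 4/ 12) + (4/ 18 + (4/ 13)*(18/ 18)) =226267411261/ 239027880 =946.62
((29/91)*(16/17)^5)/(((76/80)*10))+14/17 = 2082526734/2454932753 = 0.85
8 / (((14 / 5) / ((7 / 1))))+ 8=28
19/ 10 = 1.90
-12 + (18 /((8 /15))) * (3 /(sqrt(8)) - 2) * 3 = -429 /2 + 1215 * sqrt(2) /16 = -107.11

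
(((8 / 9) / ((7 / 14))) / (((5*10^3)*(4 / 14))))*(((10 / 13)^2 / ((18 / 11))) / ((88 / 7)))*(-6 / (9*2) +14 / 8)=833 / 16426800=0.00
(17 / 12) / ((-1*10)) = -17 / 120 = -0.14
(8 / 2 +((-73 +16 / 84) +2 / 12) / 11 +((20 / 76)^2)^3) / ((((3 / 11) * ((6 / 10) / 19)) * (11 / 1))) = -94314960155 / 3431873214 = -27.48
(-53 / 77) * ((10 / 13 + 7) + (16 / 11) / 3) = -187673 / 33033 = -5.68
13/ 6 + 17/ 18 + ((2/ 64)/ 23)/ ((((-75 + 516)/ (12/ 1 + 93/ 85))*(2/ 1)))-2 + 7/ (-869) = 7556009851/ 6849944640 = 1.10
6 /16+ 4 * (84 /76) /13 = 1413 /1976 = 0.72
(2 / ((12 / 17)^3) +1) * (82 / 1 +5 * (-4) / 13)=3021371 / 5616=537.99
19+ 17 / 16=321 / 16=20.06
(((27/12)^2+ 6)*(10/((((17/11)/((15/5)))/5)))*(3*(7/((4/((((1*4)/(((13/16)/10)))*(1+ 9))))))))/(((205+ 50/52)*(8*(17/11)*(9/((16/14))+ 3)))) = 100.21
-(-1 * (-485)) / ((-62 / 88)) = 21340 / 31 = 688.39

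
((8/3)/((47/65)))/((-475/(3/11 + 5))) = -6032/147345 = -0.04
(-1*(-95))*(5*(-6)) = -2850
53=53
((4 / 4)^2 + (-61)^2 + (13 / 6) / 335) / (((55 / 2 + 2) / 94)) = 703235902 / 59295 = 11859.95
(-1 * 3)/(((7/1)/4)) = -1.71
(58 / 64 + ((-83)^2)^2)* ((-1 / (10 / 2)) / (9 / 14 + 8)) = -10630664107 / 9680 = -1098209.10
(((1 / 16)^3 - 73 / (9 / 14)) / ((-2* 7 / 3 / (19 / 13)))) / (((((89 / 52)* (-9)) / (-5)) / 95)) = 37779579575 / 34449408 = 1096.67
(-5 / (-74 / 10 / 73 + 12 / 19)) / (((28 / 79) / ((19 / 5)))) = -10409435 / 102956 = -101.11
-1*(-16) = 16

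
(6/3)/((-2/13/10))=-130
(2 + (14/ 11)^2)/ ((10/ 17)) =3723/ 605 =6.15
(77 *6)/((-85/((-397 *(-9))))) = -1650726/85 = -19420.31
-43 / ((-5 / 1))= 43 / 5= 8.60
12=12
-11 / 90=-0.12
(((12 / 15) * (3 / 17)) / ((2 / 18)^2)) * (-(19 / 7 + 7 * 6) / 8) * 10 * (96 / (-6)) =1216944 / 119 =10226.42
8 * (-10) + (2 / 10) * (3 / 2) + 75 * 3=1453 / 10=145.30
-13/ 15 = -0.87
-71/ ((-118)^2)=-71/ 13924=-0.01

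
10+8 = 18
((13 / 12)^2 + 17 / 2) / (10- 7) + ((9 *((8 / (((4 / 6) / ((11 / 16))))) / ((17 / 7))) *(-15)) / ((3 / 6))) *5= -4582.80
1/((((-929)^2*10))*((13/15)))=3/22439066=0.00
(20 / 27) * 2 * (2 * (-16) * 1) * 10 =-12800 / 27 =-474.07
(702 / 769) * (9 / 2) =3159 / 769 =4.11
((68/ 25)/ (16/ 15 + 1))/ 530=102/ 41075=0.00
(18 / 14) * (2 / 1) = 18 / 7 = 2.57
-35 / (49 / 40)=-200 / 7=-28.57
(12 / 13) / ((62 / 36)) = 216 / 403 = 0.54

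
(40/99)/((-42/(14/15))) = -8/891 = -0.01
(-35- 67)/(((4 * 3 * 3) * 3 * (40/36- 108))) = 17/1924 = 0.01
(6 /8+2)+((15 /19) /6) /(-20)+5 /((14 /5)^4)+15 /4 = 4798949 /729904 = 6.57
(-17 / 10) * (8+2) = -17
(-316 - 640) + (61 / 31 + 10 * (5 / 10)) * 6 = -914.19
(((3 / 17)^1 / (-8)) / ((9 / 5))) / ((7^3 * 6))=-5 / 839664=-0.00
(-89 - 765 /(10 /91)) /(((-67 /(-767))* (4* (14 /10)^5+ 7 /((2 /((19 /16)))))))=-540773350000 /171983707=-3144.33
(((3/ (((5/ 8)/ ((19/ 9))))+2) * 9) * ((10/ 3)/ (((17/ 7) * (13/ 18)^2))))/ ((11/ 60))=3810240/ 2431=1567.35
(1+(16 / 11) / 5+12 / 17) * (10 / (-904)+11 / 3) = 9254719 / 1267860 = 7.30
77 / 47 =1.64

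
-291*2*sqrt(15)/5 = -582*sqrt(15)/5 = -450.82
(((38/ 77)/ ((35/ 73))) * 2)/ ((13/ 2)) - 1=-23939/ 35035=-0.68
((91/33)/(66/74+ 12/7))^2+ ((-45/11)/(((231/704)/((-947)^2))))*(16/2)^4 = -45797356848.75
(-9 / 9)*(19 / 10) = -19 / 10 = -1.90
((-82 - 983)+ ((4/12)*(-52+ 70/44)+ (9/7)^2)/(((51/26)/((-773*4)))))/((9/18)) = 3763151330/82467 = 45632.21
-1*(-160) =160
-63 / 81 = -7 / 9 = -0.78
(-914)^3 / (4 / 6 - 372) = 1145327916 / 557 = 2056244.01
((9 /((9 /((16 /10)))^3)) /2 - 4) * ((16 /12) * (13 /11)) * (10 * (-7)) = 29297632 /66825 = 438.42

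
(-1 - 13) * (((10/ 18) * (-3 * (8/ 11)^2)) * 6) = 8960/ 121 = 74.05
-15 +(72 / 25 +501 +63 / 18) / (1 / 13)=329047 / 50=6580.94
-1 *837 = -837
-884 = -884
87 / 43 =2.02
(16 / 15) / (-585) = -0.00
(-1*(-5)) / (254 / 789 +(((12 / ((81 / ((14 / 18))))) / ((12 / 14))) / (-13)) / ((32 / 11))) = 15.70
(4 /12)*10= 10 /3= 3.33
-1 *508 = -508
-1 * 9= -9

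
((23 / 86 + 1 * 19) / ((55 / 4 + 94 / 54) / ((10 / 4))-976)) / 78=-74565 / 292744946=-0.00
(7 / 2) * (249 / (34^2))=1743 / 2312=0.75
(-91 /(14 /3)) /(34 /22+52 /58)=-12441 /1558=-7.99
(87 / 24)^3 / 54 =24389 / 27648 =0.88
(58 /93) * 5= 290 /93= 3.12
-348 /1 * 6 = -2088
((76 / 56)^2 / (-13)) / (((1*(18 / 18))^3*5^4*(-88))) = 361 / 140140000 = 0.00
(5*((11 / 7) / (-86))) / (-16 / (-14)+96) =-11 / 11696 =-0.00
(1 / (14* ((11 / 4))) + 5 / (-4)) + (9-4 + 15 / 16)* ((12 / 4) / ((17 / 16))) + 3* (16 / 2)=39.54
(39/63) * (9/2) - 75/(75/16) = -185/14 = -13.21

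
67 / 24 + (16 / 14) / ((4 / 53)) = 3013 / 168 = 17.93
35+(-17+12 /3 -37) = -15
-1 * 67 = -67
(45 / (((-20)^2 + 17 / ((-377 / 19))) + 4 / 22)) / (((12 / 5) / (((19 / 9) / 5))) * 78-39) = 0.00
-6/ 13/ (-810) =1/ 1755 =0.00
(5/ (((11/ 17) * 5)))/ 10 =17/ 110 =0.15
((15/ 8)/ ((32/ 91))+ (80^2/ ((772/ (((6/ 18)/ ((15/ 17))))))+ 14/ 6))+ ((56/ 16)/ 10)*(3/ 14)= 10.87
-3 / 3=-1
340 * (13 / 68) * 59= 3835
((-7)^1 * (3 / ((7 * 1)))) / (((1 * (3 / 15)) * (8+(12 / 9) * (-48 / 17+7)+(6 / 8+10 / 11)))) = -33660 / 34171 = -0.99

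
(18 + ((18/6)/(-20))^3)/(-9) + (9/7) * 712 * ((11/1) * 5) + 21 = 2820584021/56000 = 50367.57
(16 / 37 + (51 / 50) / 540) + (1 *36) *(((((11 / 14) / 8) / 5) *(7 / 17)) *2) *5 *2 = 35425693 / 5661000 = 6.26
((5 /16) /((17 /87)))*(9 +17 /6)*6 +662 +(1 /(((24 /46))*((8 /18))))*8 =810.05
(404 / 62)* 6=1212 / 31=39.10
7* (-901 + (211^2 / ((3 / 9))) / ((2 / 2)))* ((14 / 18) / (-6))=-3250219 / 27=-120378.48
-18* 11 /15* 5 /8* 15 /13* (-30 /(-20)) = -1485 /104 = -14.28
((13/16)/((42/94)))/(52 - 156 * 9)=-47/34944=-0.00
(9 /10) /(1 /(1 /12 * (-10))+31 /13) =117 /154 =0.76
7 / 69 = 0.10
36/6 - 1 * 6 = 0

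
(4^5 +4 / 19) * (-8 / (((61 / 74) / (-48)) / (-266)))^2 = 15726016478910.57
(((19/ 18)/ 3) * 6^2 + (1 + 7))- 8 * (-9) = 278/ 3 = 92.67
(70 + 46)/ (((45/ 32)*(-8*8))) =-58/ 45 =-1.29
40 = 40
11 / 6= 1.83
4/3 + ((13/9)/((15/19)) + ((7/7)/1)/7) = 3124/945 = 3.31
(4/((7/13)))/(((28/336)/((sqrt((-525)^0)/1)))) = 624/7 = 89.14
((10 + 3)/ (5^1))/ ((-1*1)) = -13/ 5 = -2.60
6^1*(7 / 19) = 42 / 19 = 2.21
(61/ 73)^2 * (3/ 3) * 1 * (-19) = -13.27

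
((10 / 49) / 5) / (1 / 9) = 0.37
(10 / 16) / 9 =5 / 72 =0.07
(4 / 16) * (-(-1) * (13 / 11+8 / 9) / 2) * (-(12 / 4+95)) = -25.37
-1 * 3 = -3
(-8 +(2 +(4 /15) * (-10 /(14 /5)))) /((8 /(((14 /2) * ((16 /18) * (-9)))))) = 146 /3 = 48.67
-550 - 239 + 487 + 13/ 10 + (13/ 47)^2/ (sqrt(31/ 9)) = -300.66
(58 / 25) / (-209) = -0.01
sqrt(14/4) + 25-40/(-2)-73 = -28 + sqrt(14)/2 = -26.13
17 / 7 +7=66 / 7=9.43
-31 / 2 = -15.50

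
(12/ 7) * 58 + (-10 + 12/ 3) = 654/ 7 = 93.43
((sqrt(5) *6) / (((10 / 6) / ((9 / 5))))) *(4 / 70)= 324 *sqrt(5) / 875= 0.83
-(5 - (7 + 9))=11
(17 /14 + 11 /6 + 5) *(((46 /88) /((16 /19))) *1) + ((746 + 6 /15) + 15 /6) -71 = 50479633 /73920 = 682.90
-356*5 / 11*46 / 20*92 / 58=-188324 / 319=-590.36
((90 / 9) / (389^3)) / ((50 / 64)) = 64 / 294319345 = 0.00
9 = 9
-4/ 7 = -0.57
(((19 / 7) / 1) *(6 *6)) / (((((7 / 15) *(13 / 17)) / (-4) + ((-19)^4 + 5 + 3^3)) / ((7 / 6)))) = 0.00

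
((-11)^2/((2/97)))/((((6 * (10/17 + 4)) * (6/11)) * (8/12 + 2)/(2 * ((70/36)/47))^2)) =2688653275/2679640704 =1.00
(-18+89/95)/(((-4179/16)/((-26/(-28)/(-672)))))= -21073/233438940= -0.00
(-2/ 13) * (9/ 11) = -18/ 143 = -0.13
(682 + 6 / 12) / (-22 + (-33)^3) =-195 / 10274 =-0.02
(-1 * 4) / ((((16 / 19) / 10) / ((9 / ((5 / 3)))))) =-513 / 2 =-256.50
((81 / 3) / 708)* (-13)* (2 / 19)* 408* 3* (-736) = 52700544 / 1121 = 47012.08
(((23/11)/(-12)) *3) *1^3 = -23/44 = -0.52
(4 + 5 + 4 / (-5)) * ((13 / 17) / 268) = 533 / 22780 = 0.02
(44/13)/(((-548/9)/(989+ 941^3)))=-82490622390/1781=-46317025.49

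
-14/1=-14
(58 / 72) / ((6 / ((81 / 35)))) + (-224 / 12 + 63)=37501 / 840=44.64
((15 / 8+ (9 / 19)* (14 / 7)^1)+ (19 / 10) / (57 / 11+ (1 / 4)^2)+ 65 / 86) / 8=0.49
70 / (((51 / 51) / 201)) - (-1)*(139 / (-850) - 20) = 11942361 / 850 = 14049.84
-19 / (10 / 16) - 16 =-232 / 5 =-46.40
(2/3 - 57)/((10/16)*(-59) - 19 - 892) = 1352/22749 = 0.06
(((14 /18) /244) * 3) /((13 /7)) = 49 /9516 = 0.01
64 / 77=0.83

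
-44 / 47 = -0.94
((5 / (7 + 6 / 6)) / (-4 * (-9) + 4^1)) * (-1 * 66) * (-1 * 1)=33 / 32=1.03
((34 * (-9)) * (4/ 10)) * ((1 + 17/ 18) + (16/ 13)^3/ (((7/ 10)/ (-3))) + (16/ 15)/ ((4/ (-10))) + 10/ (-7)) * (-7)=-95445718/ 10985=-8688.73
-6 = -6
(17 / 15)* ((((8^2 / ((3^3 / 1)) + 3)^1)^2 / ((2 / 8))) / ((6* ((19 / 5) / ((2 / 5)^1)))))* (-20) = -5718800 / 124659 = -45.88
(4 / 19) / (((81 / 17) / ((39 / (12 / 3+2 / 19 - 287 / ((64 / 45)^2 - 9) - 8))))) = 960772 / 20762541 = 0.05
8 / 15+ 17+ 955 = 14588 / 15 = 972.53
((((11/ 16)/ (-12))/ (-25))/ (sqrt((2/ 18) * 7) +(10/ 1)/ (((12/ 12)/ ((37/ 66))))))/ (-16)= -4477/ 170895360 +1331 * sqrt(7)/ 854476800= -0.00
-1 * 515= -515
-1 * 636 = -636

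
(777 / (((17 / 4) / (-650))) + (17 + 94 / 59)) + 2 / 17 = -119173033 / 1003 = -118816.58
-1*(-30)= 30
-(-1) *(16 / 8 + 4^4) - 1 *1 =257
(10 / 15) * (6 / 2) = 2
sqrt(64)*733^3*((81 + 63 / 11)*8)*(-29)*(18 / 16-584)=406456149829960368 / 11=36950559075450942.55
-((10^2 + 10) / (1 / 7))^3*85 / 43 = -38805305000 / 43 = -902448953.49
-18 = -18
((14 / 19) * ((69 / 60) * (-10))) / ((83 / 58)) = -5.92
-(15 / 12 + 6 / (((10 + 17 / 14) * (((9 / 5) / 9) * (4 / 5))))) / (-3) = 2885 / 1884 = 1.53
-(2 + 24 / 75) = -58 / 25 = -2.32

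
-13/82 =-0.16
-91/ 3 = -30.33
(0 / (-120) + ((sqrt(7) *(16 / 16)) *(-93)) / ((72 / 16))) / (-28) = 31 *sqrt(7) / 42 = 1.95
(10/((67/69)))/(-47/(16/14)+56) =5520/7973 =0.69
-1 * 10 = -10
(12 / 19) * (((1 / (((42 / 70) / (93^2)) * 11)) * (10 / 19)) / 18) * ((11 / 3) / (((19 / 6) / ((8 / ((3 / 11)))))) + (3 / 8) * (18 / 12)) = 756523225 / 905388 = 835.58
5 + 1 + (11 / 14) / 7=599 / 98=6.11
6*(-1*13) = -78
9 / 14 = 0.64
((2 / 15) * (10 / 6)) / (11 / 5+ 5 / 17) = 85 / 954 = 0.09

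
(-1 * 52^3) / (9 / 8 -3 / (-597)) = -223847936 / 1799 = -124429.09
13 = 13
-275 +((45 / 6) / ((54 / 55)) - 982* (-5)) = 167135 / 36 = 4642.64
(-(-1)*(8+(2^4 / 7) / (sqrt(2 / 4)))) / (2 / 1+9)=16*sqrt(2) / 77+8 / 11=1.02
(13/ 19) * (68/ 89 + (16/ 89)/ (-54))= 23764/ 45657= 0.52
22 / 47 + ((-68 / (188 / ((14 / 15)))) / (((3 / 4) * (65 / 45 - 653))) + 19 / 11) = 4161084 / 1894805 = 2.20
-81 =-81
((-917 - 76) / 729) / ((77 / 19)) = -6289 / 18711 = -0.34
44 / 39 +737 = 28787 / 39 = 738.13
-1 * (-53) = 53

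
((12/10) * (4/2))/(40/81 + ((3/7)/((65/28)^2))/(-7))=4.97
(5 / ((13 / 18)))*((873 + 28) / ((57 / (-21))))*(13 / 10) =-2987.53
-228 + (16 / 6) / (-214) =-73192 / 321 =-228.01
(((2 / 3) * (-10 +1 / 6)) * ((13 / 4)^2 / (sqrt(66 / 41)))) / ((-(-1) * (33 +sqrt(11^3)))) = -9971 * sqrt(246) / 19008 +9971 * sqrt(2706) / 69696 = -0.79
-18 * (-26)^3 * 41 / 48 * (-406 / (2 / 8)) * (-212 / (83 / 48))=4465789945344 / 83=53804698136.67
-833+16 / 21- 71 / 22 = -835.47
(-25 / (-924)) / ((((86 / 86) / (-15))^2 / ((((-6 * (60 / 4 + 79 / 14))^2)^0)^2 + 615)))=3750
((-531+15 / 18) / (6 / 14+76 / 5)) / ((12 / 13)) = -1447355 / 39384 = -36.75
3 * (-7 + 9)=6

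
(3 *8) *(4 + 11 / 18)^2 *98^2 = 132323912 / 27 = 4900885.63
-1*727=-727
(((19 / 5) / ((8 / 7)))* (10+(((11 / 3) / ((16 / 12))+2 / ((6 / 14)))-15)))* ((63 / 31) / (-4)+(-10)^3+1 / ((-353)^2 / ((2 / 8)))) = -310556124781 / 38628790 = -8039.50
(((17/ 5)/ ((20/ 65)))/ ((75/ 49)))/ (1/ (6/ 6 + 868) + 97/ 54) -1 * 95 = -1918547641/ 21086750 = -90.98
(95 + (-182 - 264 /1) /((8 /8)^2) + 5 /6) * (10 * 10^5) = -1050500000 /3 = -350166666.67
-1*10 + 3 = -7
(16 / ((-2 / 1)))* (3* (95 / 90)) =-76 / 3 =-25.33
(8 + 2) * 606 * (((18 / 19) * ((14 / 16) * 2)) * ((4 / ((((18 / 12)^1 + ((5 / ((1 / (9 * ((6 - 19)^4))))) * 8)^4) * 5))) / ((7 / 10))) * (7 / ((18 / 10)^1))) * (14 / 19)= 7918400 / 2689797482835890005649341440361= 0.00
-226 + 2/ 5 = -225.60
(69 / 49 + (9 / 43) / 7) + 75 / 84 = 19645 / 8428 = 2.33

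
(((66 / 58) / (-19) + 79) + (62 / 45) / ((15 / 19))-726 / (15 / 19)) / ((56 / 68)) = -378873356 / 371925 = -1018.68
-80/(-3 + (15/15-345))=80/347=0.23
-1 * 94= -94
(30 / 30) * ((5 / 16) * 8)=5 / 2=2.50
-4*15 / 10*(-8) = 48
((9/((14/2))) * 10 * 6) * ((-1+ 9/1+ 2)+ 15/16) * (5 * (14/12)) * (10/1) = 196875/4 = 49218.75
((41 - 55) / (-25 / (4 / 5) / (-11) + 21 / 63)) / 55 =-168 / 2095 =-0.08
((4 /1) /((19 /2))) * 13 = 5.47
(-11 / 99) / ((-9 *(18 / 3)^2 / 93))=31 / 972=0.03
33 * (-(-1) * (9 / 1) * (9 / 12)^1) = 891 / 4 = 222.75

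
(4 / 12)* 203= 203 / 3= 67.67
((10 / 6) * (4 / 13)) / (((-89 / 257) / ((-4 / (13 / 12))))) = 82240 / 15041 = 5.47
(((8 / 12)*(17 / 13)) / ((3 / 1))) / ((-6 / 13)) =-17 / 27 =-0.63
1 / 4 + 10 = 41 / 4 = 10.25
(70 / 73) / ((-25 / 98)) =-1372 / 365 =-3.76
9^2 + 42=123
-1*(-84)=84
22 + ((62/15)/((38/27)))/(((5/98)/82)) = 2252494/475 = 4742.09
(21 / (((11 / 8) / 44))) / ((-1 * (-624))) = 14 / 13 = 1.08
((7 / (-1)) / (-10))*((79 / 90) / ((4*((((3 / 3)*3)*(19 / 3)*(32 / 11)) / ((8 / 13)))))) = 0.00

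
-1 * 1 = -1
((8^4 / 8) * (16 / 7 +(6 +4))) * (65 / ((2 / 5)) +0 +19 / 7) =50923008 / 49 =1039245.06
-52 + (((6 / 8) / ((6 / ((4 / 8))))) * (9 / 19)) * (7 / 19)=-300289 / 5776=-51.99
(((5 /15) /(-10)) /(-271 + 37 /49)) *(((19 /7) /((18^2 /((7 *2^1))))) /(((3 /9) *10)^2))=931 /715068000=0.00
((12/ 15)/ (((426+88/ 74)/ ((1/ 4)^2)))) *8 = 37/ 39515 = 0.00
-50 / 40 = -5 / 4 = -1.25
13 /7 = 1.86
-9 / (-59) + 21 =1248 / 59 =21.15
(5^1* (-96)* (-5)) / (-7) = -2400 / 7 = -342.86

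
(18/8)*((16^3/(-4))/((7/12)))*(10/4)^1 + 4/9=-9873.84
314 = 314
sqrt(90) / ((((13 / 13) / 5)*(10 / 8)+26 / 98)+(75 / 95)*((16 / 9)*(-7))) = -33516*sqrt(10) / 104003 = -1.02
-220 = -220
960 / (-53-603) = -1.46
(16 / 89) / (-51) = -16 / 4539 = -0.00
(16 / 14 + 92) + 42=946 / 7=135.14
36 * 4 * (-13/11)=-1872/11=-170.18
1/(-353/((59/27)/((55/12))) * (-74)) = 0.00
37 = 37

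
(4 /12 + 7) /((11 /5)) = 10 /3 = 3.33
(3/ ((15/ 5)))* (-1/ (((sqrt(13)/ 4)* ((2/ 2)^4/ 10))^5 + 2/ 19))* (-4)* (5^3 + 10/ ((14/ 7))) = 207198617600000000000/ 41943039865963227-3248607232000000* sqrt(13)/ 41943039865963227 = 4939.72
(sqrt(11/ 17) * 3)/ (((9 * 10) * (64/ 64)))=sqrt(187)/ 510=0.03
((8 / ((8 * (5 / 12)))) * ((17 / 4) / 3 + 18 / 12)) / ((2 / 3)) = 21 / 2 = 10.50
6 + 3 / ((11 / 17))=117 / 11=10.64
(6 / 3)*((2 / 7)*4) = 16 / 7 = 2.29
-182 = -182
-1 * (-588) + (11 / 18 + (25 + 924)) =27677 / 18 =1537.61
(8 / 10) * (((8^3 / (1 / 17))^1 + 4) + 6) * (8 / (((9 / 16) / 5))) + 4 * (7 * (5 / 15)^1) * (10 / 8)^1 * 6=4462198 / 9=495799.78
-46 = -46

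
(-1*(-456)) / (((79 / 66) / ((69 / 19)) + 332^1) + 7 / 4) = 1.36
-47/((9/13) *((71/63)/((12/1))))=-722.87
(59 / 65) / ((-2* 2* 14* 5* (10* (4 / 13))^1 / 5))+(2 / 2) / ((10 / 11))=12261 / 11200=1.09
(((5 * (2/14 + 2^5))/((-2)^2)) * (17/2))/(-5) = -3825/56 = -68.30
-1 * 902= -902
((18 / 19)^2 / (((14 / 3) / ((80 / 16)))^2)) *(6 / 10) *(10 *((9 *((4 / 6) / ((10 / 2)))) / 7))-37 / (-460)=64942651 / 56958580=1.14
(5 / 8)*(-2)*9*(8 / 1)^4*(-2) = 92160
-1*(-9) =9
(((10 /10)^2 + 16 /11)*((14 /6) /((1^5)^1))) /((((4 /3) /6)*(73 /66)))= 1701 /73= 23.30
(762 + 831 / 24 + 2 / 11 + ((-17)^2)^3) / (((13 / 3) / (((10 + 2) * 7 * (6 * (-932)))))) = -374169387692268 / 143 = -2616569144701.17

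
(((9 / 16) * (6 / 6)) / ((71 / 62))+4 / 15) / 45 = 0.02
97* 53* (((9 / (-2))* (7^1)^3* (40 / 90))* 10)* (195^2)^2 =-50992953276037500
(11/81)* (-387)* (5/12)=-2365/108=-21.90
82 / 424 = 41 / 212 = 0.19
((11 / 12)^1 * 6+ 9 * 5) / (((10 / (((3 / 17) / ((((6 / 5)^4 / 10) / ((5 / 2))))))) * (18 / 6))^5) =0.00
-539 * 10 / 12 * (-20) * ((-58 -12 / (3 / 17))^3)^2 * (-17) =-611096374123804800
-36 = -36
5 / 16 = 0.31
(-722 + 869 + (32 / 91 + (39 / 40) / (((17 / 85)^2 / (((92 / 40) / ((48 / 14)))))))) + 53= 2524159 / 11648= 216.70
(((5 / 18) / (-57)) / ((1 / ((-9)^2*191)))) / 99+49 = 60491 / 1254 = 48.24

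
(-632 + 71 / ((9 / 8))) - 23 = -5327 / 9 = -591.89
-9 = -9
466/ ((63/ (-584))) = -272144/ 63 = -4319.75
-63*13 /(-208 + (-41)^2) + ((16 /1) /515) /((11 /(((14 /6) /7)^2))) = -13911049 /25033635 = -0.56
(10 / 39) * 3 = 10 / 13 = 0.77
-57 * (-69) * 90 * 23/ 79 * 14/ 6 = 18996390/ 79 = 240460.63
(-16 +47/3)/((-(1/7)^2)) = 49/3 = 16.33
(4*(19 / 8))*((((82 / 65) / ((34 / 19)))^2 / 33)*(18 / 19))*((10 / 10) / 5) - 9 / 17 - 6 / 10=-74026677 / 67156375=-1.10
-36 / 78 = -6 / 13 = -0.46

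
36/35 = 1.03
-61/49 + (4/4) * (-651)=-31960/49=-652.24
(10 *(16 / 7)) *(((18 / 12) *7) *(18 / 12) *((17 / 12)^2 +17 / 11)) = 28135 / 22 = 1278.86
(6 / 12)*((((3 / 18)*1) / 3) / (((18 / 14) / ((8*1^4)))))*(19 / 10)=133 / 405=0.33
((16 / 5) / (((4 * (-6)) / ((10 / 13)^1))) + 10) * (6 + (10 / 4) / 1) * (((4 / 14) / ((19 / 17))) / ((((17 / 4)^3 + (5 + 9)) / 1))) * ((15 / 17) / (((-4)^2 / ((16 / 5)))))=419968 / 10043761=0.04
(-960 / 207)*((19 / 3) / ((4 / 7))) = -10640 / 207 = -51.40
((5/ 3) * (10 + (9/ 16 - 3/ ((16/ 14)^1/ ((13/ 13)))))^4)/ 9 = 1300723205/ 1769472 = 735.09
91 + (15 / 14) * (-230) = -1088 / 7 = -155.43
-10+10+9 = 9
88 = 88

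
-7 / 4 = -1.75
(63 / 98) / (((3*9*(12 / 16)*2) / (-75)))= -25 / 21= -1.19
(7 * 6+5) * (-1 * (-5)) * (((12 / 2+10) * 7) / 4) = 6580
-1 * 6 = -6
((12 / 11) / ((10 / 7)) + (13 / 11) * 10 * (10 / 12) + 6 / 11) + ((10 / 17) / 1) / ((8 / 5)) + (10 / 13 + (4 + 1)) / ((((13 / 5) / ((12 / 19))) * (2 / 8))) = 617184043 / 36027420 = 17.13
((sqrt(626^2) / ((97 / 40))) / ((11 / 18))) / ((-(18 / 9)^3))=-56340 / 1067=-52.80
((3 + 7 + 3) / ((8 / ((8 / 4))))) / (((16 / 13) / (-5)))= -845 / 64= -13.20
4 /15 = 0.27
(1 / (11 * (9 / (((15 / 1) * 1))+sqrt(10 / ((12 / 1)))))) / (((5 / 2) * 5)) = -36 / 3905+2 * sqrt(30) / 781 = 0.00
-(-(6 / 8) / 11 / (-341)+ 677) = -10157711 / 15004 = -677.00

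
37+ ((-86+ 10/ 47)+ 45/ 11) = -23108/ 517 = -44.70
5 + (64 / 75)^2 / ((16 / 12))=10399 / 1875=5.55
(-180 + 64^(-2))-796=-3997695/ 4096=-976.00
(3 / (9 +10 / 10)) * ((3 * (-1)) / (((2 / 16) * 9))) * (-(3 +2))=4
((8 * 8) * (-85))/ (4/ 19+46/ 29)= -3027.72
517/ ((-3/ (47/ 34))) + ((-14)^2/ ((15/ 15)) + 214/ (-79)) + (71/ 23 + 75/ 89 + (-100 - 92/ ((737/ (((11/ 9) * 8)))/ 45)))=-216531459965/ 1105146642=-195.93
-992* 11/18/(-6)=2728/27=101.04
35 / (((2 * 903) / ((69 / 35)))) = 23 / 602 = 0.04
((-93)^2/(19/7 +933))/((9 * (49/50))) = 961/917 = 1.05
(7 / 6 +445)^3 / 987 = 19184262733 / 213192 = 89985.85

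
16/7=2.29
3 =3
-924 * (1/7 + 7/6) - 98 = -1308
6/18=1/3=0.33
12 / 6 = 2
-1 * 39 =-39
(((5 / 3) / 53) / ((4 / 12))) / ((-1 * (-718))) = 5 / 38054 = 0.00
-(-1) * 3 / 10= 0.30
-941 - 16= -957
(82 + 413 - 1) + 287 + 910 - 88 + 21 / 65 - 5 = 103891 / 65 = 1598.32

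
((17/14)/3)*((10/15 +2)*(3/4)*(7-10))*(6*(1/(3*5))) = -34/35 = -0.97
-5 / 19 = -0.26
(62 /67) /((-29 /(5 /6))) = -0.03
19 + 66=85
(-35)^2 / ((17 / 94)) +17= 115439 / 17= 6790.53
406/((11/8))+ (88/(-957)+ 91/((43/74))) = 18591422/41151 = 451.79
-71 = -71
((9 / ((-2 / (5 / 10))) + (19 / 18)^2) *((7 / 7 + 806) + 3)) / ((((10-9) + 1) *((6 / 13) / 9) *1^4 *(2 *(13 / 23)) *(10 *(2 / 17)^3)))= -7796931 / 16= -487308.19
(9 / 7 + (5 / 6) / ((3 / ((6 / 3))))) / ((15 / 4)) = 464 / 945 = 0.49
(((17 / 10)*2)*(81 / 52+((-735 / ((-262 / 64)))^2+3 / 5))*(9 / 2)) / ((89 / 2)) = 11083.90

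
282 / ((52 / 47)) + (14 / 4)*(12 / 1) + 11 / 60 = 231713 / 780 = 297.07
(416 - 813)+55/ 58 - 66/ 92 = -264645/ 667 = -396.77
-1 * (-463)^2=-214369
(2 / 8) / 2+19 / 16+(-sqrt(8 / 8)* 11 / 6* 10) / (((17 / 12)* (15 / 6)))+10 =1669 / 272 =6.14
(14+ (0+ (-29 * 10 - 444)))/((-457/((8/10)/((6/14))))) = 1344/457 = 2.94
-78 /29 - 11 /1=-397 /29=-13.69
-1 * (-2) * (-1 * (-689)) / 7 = 1378 / 7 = 196.86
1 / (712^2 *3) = 1 / 1520832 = 0.00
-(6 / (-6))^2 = -1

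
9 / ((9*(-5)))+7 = 34 / 5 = 6.80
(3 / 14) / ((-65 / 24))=-36 / 455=-0.08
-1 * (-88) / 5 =88 / 5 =17.60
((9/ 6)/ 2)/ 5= 3/ 20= 0.15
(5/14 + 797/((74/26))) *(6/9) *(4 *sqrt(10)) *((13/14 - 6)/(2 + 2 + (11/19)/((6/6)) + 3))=-65309137 *sqrt(10)/130536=-1582.14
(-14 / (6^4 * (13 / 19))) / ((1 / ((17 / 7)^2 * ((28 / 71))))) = -5491 / 149526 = -0.04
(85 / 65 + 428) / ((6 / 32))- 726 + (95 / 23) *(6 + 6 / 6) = 1592.55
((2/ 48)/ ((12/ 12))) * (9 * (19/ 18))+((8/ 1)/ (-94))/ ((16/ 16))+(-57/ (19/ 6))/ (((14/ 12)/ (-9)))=2197739/ 15792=139.17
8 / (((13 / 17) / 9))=1224 / 13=94.15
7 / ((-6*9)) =-7 / 54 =-0.13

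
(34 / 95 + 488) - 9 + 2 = 45729 / 95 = 481.36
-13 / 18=-0.72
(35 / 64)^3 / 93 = 42875 / 24379392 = 0.00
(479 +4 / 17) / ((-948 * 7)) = -8147 / 112812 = -0.07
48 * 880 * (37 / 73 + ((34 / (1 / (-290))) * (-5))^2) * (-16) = -119911432421806080 / 73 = -1642622361942549.04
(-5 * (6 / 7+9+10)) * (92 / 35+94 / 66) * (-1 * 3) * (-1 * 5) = -3253295 / 539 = -6035.80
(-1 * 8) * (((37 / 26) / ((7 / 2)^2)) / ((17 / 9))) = -5328 / 10829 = -0.49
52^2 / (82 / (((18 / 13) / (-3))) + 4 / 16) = -32448 / 2129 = -15.24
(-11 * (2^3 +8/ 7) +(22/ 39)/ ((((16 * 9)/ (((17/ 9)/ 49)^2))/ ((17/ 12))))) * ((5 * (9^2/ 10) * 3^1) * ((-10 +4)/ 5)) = 659067827429/ 44946720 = 14663.31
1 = 1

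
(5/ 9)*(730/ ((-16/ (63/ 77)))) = -1825/ 88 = -20.74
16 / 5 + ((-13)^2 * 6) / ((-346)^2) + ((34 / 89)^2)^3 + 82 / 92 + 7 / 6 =54082258545370481407 / 10263165609448520610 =5.27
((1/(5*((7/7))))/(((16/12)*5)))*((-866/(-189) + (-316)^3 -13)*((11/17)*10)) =-13120362937/2142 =-6125286.15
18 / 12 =3 / 2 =1.50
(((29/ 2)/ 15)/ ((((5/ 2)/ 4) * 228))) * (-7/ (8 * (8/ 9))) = -203/ 30400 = -0.01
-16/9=-1.78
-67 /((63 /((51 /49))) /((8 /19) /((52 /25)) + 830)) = -233563340 /254163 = -918.95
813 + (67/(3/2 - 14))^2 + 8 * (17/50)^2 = 526659/625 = 842.65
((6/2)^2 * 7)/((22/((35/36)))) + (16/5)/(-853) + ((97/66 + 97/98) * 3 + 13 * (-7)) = -1486724307/18390680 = -80.84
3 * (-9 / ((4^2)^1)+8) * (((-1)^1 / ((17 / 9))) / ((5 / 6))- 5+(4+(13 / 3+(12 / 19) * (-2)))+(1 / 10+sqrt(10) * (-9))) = 104111 / 3040- 3213 * sqrt(10) / 16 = -600.78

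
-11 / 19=-0.58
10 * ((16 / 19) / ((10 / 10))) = 160 / 19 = 8.42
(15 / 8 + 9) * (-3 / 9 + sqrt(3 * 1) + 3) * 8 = 87 * sqrt(3) + 232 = 382.69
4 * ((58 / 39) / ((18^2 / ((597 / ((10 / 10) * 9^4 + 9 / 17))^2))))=331895981 / 2183660525358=0.00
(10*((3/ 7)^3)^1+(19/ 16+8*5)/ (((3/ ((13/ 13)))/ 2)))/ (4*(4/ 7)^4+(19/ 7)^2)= 1627619/ 449112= 3.62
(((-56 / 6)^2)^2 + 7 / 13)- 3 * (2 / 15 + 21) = 39621674 / 5265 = 7525.48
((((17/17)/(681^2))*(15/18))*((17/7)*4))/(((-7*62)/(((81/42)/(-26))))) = 85/28491208564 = 0.00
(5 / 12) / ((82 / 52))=65 / 246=0.26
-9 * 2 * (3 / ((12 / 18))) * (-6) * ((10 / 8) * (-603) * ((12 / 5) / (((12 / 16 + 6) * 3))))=-43416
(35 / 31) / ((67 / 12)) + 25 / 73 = 82585 / 151621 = 0.54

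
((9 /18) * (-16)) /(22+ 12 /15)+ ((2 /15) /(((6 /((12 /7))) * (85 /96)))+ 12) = 1982696 /169575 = 11.69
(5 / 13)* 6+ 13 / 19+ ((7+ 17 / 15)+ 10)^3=4973035181 / 833625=5965.55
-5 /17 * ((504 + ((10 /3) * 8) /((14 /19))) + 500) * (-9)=327660 /119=2753.45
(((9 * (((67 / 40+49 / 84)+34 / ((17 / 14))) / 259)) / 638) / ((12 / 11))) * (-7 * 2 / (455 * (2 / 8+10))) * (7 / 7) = -3631 / 800672600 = -0.00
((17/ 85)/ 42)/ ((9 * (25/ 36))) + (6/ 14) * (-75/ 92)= -84191/ 241500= -0.35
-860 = -860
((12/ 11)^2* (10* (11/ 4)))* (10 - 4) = 2160/ 11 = 196.36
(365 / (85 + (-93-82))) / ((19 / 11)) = -803 / 342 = -2.35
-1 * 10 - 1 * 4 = -14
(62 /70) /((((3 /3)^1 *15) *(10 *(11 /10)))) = 31 /5775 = 0.01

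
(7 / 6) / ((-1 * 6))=-0.19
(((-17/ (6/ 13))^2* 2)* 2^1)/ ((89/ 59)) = 2881619/ 801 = 3597.53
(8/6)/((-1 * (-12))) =1/9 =0.11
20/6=10/3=3.33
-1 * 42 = -42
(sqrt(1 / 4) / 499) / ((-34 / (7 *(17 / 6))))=-0.00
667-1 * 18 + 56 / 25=16281 / 25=651.24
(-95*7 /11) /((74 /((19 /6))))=-12635 /4884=-2.59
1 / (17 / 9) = 9 / 17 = 0.53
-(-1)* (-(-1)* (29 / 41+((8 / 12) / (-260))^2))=0.71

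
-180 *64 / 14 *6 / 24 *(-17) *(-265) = -6487200 / 7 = -926742.86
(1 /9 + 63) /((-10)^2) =142 /225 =0.63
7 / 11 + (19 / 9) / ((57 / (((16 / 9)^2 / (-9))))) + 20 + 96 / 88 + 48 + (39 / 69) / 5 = 1738629844 / 24898995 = 69.83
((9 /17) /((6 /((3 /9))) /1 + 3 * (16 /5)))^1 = 15 /782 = 0.02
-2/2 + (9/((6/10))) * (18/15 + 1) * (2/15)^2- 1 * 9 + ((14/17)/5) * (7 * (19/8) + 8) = -27323/5100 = -5.36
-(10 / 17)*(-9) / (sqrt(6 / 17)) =15*sqrt(102) / 17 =8.91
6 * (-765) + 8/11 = -50482/11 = -4589.27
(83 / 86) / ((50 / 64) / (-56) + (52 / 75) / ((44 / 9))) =20451200 / 2709559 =7.55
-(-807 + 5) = 802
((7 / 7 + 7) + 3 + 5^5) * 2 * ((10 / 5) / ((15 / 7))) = 87808 / 15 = 5853.87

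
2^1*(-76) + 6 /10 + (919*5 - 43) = 22003 /5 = 4400.60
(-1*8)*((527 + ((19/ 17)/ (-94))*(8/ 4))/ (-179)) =3368432/ 143021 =23.55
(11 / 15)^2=121 / 225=0.54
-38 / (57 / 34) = -68 / 3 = -22.67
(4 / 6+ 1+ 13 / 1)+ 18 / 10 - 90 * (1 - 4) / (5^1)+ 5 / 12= 70.88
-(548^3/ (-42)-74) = 82284850/ 21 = 3918326.19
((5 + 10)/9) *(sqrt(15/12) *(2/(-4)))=-5 *sqrt(5)/12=-0.93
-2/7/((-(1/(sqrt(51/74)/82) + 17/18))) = -10404/376133065 + 17712 * sqrt(3774)/376133065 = 0.00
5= 5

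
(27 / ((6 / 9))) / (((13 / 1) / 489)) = 39609 / 26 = 1523.42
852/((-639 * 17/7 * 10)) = -14/255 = -0.05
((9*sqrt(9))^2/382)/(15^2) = 81/9550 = 0.01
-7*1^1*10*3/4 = -105/2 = -52.50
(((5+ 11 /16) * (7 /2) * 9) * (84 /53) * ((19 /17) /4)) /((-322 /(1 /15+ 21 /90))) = -980343 /13262720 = -0.07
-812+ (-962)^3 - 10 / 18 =-8012501465 / 9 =-890277940.56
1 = 1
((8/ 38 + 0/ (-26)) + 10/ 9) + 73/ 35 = 20393/ 5985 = 3.41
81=81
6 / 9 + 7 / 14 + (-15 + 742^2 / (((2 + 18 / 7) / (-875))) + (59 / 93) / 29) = -757903060707 / 7192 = -105381404.44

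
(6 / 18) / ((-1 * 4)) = -1 / 12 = -0.08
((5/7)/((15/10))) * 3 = 10/7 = 1.43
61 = 61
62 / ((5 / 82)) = 5084 / 5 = 1016.80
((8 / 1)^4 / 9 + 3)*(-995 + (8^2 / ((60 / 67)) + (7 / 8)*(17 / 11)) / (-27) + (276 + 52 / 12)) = -105412085443 / 320760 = -328632.27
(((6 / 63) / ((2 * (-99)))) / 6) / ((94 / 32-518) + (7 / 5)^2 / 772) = 38600 / 247999517073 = 0.00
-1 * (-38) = 38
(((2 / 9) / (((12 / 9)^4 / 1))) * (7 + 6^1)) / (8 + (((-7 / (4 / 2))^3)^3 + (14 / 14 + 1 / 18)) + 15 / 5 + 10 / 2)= -324 / 27931067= -0.00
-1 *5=-5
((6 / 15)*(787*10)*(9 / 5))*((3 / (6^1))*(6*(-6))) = -509976 / 5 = -101995.20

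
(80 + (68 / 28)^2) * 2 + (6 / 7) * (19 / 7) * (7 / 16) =67743 / 392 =172.81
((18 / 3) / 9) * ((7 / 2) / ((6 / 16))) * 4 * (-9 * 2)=-448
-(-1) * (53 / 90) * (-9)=-53 / 10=-5.30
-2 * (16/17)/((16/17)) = -2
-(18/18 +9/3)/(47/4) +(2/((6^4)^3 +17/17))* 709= -0.34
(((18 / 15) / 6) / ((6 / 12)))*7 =14 / 5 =2.80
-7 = -7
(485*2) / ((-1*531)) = -970 / 531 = -1.83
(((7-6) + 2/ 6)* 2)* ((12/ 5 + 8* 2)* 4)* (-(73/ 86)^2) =-3922144/ 27735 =-141.41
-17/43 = -0.40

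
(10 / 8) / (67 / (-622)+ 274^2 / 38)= 29545 / 46694726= 0.00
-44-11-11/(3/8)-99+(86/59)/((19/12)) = -613454/3363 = -182.41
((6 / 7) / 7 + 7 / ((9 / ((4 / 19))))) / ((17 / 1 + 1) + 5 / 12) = 9592 / 617253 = 0.02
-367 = -367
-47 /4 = -11.75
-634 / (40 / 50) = -1585 / 2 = -792.50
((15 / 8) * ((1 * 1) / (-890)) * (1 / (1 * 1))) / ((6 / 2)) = -1 / 1424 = -0.00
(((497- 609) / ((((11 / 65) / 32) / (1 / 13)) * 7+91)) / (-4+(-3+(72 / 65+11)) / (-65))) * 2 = 5408000 / 9143943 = 0.59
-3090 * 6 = -18540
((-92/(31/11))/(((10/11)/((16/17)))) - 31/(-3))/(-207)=185483/1636335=0.11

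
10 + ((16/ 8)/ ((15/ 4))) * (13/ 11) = 1754/ 165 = 10.63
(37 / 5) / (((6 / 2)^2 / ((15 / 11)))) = 37 / 33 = 1.12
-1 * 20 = -20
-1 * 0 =0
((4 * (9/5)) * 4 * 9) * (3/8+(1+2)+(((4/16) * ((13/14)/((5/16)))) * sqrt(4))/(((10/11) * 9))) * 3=2419902/875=2765.60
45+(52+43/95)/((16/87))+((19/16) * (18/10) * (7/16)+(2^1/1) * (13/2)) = 8369639/24320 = 344.15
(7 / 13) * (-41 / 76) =-287 / 988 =-0.29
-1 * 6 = -6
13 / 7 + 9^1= 76 / 7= 10.86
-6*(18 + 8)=-156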